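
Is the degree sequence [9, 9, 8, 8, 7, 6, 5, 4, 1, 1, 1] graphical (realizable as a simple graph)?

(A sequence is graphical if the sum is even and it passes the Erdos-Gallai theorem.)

Sum of degrees = 59. Sum is odd, so the sequence is NOT graphical.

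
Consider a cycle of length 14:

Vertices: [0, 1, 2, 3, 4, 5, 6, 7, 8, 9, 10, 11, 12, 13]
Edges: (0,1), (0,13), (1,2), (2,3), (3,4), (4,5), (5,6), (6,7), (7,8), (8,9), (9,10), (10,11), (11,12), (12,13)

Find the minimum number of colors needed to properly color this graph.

This is an even cycle (C_14). Even cycles are bipartite.
Chromatic number = 2.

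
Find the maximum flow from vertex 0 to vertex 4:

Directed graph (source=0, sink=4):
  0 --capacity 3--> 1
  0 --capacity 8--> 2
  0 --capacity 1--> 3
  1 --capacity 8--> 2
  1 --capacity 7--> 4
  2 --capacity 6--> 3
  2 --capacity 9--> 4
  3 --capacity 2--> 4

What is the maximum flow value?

Computing max flow:
  Flow on (0->1): 3/3
  Flow on (0->2): 8/8
  Flow on (0->3): 1/1
  Flow on (1->4): 3/7
  Flow on (2->4): 8/9
  Flow on (3->4): 1/2
Maximum flow = 12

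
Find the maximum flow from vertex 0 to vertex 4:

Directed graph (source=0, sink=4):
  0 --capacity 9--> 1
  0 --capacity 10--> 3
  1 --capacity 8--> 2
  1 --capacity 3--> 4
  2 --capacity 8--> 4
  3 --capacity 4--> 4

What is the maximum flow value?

Computing max flow:
  Flow on (0->1): 9/9
  Flow on (0->3): 4/10
  Flow on (1->2): 6/8
  Flow on (1->4): 3/3
  Flow on (2->4): 6/8
  Flow on (3->4): 4/4
Maximum flow = 13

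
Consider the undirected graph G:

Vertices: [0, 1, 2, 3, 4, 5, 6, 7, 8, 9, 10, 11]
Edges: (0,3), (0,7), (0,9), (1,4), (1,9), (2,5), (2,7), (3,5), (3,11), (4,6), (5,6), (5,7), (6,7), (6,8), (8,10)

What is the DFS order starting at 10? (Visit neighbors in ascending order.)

DFS from vertex 10 (neighbors processed in ascending order):
Visit order: 10, 8, 6, 4, 1, 9, 0, 3, 5, 2, 7, 11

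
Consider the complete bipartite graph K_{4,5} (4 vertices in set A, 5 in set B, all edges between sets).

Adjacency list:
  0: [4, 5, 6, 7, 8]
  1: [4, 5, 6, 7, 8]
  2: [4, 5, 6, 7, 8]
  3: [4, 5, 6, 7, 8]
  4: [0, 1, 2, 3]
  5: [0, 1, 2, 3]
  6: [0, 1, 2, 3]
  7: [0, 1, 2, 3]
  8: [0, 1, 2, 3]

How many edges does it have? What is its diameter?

K_{4,5} has 4 * 5 = 20 edges.
Any vertex reaches any opposite-side vertex in 1 step; same-side vertices reach in 2 steps via any opposite-side vertex.
Diameter = 2.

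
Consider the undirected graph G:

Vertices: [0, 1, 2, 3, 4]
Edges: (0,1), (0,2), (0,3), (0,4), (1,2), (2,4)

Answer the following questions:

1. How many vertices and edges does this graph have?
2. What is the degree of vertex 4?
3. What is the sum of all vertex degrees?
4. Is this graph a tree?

Count: 5 vertices, 6 edges.
Vertex 4 has neighbors [0, 2], degree = 2.
Handshaking lemma: 2 * 6 = 12.
A tree on 5 vertices has 4 edges. This graph has 6 edges (2 extra). Not a tree.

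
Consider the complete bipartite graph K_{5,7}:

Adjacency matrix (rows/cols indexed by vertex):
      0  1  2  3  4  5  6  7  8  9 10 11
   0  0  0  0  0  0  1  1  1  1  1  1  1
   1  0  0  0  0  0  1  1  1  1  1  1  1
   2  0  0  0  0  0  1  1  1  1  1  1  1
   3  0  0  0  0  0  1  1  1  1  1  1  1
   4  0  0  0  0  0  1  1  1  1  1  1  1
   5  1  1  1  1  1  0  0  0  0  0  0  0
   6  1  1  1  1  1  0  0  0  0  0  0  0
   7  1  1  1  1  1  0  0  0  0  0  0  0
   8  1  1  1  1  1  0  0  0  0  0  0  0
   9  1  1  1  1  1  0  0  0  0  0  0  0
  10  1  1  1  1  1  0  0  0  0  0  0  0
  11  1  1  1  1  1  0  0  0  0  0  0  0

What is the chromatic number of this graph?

K_{5,7} is bipartite: vertices split into two independent sets of size 5 and 7.
Color one set 0, the other 1. No adjacent vertices share a color.
Chromatic number = 2.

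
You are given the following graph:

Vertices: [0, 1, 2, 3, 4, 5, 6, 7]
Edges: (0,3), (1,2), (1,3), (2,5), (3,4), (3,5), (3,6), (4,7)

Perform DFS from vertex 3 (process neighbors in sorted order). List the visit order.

DFS from vertex 3 (neighbors processed in ascending order):
Visit order: 3, 0, 1, 2, 5, 4, 7, 6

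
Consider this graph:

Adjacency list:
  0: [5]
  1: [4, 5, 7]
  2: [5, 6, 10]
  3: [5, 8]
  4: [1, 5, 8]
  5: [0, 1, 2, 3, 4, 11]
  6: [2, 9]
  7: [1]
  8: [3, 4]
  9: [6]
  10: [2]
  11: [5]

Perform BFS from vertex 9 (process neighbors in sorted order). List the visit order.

BFS from vertex 9 (neighbors processed in ascending order):
Visit order: 9, 6, 2, 5, 10, 0, 1, 3, 4, 11, 7, 8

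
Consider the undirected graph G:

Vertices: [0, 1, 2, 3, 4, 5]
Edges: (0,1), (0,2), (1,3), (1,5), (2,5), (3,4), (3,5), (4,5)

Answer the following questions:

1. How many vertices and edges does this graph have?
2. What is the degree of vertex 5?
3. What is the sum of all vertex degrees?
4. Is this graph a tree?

Count: 6 vertices, 8 edges.
Vertex 5 has neighbors [1, 2, 3, 4], degree = 4.
Handshaking lemma: 2 * 8 = 16.
A tree on 6 vertices has 5 edges. This graph has 8 edges (3 extra). Not a tree.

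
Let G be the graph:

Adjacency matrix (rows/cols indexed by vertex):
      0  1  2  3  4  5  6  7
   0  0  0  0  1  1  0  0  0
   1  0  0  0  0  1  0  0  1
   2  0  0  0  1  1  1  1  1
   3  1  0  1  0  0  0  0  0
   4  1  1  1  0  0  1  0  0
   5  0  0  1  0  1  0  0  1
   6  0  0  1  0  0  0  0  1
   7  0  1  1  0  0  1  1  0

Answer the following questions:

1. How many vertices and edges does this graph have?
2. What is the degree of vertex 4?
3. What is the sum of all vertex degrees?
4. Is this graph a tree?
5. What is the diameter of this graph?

Count: 8 vertices, 12 edges.
Vertex 4 has neighbors [0, 1, 2, 5], degree = 4.
Handshaking lemma: 2 * 12 = 24.
A tree on 8 vertices has 7 edges. This graph has 12 edges (5 extra). Not a tree.
Diameter (longest shortest path) = 3.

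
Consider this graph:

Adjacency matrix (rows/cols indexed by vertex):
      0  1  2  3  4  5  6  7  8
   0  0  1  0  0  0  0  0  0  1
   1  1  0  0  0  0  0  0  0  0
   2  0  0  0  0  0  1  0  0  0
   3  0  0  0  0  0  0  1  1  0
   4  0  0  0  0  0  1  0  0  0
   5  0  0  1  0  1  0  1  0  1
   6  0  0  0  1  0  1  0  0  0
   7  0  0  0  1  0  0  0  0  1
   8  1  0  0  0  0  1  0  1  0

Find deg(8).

Vertex 8 has neighbors [0, 5, 7], so deg(8) = 3.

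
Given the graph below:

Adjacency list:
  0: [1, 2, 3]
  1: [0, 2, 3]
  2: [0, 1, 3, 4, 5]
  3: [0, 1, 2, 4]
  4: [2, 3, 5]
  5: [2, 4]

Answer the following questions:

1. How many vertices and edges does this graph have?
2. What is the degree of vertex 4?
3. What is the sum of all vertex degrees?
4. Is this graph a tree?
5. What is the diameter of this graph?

Count: 6 vertices, 10 edges.
Vertex 4 has neighbors [2, 3, 5], degree = 3.
Handshaking lemma: 2 * 10 = 20.
A tree on 6 vertices has 5 edges. This graph has 10 edges (5 extra). Not a tree.
Diameter (longest shortest path) = 2.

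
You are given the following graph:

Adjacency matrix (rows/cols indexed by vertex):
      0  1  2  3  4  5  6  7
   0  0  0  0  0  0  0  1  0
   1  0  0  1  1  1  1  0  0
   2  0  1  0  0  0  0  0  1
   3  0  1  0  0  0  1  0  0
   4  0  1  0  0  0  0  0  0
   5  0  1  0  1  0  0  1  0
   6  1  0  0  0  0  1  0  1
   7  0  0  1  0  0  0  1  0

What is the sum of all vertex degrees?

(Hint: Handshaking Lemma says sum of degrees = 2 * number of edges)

Count edges: 9 edges.
By Handshaking Lemma: sum of degrees = 2 * 9 = 18.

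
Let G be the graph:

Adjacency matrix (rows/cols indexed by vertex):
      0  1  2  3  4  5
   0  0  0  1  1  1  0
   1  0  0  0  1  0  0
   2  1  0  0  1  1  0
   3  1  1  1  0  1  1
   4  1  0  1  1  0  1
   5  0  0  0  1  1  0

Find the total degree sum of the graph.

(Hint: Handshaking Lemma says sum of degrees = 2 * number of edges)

Count edges: 9 edges.
By Handshaking Lemma: sum of degrees = 2 * 9 = 18.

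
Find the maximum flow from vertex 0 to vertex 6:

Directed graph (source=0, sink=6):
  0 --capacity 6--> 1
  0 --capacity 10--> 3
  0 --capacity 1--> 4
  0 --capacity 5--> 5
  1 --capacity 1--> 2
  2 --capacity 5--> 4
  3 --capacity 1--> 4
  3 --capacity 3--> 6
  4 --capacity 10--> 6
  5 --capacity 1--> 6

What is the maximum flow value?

Computing max flow:
  Flow on (0->1): 1/6
  Flow on (0->3): 4/10
  Flow on (0->4): 1/1
  Flow on (0->5): 1/5
  Flow on (1->2): 1/1
  Flow on (2->4): 1/5
  Flow on (3->4): 1/1
  Flow on (3->6): 3/3
  Flow on (4->6): 3/10
  Flow on (5->6): 1/1
Maximum flow = 7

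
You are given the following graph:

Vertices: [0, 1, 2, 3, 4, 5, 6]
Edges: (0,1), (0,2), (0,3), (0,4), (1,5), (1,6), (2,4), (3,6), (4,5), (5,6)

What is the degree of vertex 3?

Vertex 3 has neighbors [0, 6], so deg(3) = 2.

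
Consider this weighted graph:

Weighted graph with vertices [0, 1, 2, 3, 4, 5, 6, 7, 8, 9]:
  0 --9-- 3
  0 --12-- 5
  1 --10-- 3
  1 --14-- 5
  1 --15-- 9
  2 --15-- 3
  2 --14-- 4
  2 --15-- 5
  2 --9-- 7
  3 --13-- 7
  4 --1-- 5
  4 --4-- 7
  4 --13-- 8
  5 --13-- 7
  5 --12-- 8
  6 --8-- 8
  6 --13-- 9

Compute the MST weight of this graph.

Applying Kruskal's algorithm (sort edges by weight, add if no cycle):
  Add (4,5) w=1
  Add (4,7) w=4
  Add (6,8) w=8
  Add (0,3) w=9
  Add (2,7) w=9
  Add (1,3) w=10
  Add (0,5) w=12
  Add (5,8) w=12
  Skip (3,7) w=13 (creates cycle)
  Skip (4,8) w=13 (creates cycle)
  Skip (5,7) w=13 (creates cycle)
  Add (6,9) w=13
  Skip (1,5) w=14 (creates cycle)
  Skip (2,4) w=14 (creates cycle)
  Skip (1,9) w=15 (creates cycle)
  Skip (2,3) w=15 (creates cycle)
  Skip (2,5) w=15 (creates cycle)
MST weight = 78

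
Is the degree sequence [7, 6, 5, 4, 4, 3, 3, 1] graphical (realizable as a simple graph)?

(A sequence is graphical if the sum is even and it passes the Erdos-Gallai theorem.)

Sum of degrees = 33. Sum is odd, so the sequence is NOT graphical.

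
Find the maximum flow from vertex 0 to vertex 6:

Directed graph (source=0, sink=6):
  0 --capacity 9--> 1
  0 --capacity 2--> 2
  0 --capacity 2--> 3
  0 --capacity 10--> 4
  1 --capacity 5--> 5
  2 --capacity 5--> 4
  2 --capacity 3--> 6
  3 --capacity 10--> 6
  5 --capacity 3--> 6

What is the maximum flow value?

Computing max flow:
  Flow on (0->1): 3/9
  Flow on (0->2): 2/2
  Flow on (0->3): 2/2
  Flow on (1->5): 3/5
  Flow on (2->6): 2/3
  Flow on (3->6): 2/10
  Flow on (5->6): 3/3
Maximum flow = 7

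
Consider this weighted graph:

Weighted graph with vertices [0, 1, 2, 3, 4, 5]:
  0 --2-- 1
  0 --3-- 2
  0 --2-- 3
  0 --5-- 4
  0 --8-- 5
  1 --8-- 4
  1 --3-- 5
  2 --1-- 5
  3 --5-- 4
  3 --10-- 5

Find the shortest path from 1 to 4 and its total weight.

Using Dijkstra's algorithm from vertex 1:
Shortest path: 1 -> 0 -> 4
Total weight: 2 + 5 = 7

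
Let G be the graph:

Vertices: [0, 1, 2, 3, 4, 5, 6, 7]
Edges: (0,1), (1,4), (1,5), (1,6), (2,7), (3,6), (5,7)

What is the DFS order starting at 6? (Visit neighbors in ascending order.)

DFS from vertex 6 (neighbors processed in ascending order):
Visit order: 6, 1, 0, 4, 5, 7, 2, 3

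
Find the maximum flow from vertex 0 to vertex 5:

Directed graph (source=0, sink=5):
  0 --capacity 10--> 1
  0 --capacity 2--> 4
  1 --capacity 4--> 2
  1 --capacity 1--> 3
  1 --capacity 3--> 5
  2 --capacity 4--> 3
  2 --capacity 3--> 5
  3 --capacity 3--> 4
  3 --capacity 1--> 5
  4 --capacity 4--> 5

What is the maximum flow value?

Computing max flow:
  Flow on (0->1): 8/10
  Flow on (0->4): 2/2
  Flow on (1->2): 4/4
  Flow on (1->3): 1/1
  Flow on (1->5): 3/3
  Flow on (2->3): 1/4
  Flow on (2->5): 3/3
  Flow on (3->4): 1/3
  Flow on (3->5): 1/1
  Flow on (4->5): 3/4
Maximum flow = 10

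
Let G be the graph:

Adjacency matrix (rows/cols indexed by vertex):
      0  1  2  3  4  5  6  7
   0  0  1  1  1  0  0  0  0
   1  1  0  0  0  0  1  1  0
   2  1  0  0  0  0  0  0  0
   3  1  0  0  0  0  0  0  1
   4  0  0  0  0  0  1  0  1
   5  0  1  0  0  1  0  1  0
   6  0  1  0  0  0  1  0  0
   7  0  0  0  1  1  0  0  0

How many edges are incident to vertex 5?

Vertex 5 has neighbors [1, 4, 6], so deg(5) = 3.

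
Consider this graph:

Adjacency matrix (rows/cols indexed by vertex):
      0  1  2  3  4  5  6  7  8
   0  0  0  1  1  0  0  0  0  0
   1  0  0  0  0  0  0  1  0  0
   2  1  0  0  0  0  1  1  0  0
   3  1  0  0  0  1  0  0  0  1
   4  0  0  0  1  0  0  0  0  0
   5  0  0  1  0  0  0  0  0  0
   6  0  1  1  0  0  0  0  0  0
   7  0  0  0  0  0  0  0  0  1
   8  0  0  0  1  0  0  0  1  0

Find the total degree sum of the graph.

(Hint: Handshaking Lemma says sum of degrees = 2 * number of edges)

Count edges: 8 edges.
By Handshaking Lemma: sum of degrees = 2 * 8 = 16.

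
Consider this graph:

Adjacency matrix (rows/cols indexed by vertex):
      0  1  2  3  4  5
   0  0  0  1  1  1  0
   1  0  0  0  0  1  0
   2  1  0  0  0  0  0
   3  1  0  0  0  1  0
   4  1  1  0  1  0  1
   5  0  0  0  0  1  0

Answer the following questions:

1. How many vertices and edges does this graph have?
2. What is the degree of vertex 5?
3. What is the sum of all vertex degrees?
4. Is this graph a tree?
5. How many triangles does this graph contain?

Count: 6 vertices, 6 edges.
Vertex 5 has neighbors [4], degree = 1.
Handshaking lemma: 2 * 6 = 12.
A tree on 6 vertices has 5 edges. This graph has 6 edges (1 extra). Not a tree.
Number of triangles = 1.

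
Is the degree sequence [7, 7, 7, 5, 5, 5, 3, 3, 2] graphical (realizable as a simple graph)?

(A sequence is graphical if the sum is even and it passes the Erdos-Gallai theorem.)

Sum of degrees = 44. Sum is even and passes Erdos-Gallai. The sequence IS graphical.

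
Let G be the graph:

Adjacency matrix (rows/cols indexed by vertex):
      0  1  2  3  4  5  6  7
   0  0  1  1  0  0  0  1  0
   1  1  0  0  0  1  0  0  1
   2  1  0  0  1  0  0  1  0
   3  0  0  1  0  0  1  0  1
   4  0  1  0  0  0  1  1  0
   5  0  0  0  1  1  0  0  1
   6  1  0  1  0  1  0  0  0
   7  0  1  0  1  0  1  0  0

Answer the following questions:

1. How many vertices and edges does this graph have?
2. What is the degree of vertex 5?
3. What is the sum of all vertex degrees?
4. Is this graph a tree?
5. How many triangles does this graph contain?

Count: 8 vertices, 12 edges.
Vertex 5 has neighbors [3, 4, 7], degree = 3.
Handshaking lemma: 2 * 12 = 24.
A tree on 8 vertices has 7 edges. This graph has 12 edges (5 extra). Not a tree.
Number of triangles = 2.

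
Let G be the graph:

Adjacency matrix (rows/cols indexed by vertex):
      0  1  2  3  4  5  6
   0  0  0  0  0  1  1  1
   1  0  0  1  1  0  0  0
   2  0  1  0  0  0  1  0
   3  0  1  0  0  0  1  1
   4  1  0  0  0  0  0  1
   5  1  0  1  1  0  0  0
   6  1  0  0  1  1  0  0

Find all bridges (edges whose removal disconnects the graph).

No bridges found. The graph is 2-edge-connected (no single edge removal disconnects it).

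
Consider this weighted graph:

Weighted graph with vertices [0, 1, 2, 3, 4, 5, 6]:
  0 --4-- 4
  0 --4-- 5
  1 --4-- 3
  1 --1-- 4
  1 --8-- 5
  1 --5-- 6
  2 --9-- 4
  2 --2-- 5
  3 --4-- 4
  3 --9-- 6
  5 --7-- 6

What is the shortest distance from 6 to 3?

Using Dijkstra's algorithm from vertex 6:
Shortest path: 6 -> 3
Total weight: 9 = 9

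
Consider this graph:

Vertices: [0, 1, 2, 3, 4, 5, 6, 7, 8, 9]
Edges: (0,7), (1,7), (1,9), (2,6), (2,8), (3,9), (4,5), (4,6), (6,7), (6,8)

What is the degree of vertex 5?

Vertex 5 has neighbors [4], so deg(5) = 1.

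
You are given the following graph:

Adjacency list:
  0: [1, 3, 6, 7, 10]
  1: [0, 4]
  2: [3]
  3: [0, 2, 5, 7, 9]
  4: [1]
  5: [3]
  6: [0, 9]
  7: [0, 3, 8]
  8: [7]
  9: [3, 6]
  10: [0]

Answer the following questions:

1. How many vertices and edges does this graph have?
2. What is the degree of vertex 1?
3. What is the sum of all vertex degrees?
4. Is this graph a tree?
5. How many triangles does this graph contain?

Count: 11 vertices, 12 edges.
Vertex 1 has neighbors [0, 4], degree = 2.
Handshaking lemma: 2 * 12 = 24.
A tree on 11 vertices has 10 edges. This graph has 12 edges (2 extra). Not a tree.
Number of triangles = 1.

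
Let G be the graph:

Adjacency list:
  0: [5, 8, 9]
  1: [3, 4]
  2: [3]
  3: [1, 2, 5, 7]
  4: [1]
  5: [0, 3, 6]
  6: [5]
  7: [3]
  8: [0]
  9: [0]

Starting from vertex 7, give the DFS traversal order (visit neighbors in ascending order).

DFS from vertex 7 (neighbors processed in ascending order):
Visit order: 7, 3, 1, 4, 2, 5, 0, 8, 9, 6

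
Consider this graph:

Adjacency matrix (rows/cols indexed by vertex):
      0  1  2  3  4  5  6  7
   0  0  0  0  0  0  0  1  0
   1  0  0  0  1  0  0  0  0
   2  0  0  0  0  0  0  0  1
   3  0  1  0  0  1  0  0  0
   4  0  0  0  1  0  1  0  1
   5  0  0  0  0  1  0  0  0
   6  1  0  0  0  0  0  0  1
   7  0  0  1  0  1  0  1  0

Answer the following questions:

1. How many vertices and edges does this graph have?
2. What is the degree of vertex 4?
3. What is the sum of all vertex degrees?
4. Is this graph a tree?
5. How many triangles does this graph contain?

Count: 8 vertices, 7 edges.
Vertex 4 has neighbors [3, 5, 7], degree = 3.
Handshaking lemma: 2 * 7 = 14.
A graph is a tree iff it is connected and has exactly n-1 edges. This graph is connected (all 8 vertices in one component) and has 8-1 = 7 edges. It is a tree.
Number of triangles = 0.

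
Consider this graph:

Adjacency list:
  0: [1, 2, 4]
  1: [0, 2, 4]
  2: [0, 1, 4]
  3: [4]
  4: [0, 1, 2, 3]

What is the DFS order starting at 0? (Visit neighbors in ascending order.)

DFS from vertex 0 (neighbors processed in ascending order):
Visit order: 0, 1, 2, 4, 3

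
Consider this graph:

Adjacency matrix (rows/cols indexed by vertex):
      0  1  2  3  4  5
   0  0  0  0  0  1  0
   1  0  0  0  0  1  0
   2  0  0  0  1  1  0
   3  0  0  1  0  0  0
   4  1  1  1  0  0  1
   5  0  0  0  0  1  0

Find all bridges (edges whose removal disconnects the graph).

A bridge is an edge whose removal increases the number of connected components.
Bridges found: (0,4), (1,4), (2,3), (2,4), (4,5)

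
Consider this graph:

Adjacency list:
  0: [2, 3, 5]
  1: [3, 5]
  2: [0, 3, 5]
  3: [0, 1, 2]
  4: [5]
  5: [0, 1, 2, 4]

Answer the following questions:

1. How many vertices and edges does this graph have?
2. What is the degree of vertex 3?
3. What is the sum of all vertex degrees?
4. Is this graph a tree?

Count: 6 vertices, 8 edges.
Vertex 3 has neighbors [0, 1, 2], degree = 3.
Handshaking lemma: 2 * 8 = 16.
A tree on 6 vertices has 5 edges. This graph has 8 edges (3 extra). Not a tree.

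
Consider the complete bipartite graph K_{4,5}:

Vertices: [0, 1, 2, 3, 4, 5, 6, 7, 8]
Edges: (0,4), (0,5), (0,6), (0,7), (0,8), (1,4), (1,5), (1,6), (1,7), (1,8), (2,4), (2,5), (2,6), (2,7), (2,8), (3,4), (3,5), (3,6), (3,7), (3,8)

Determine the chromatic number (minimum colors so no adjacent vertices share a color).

K_{4,5} is bipartite: vertices split into two independent sets of size 4 and 5.
Color one set 0, the other 1. No adjacent vertices share a color.
Chromatic number = 2.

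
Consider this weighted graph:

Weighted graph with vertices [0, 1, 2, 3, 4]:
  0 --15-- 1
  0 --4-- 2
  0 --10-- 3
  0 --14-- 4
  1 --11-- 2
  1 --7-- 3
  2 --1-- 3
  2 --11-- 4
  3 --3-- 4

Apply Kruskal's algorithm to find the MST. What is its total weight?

Applying Kruskal's algorithm (sort edges by weight, add if no cycle):
  Add (2,3) w=1
  Add (3,4) w=3
  Add (0,2) w=4
  Add (1,3) w=7
  Skip (0,3) w=10 (creates cycle)
  Skip (1,2) w=11 (creates cycle)
  Skip (2,4) w=11 (creates cycle)
  Skip (0,4) w=14 (creates cycle)
  Skip (0,1) w=15 (creates cycle)
MST weight = 15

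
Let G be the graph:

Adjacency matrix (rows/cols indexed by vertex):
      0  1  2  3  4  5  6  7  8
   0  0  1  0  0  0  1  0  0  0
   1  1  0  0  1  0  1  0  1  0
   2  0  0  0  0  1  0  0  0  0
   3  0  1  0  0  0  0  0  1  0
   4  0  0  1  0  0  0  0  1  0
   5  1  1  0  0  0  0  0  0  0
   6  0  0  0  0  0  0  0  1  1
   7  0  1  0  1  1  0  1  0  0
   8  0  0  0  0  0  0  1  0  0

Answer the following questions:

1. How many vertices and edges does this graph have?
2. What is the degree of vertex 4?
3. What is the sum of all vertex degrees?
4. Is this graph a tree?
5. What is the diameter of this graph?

Count: 9 vertices, 10 edges.
Vertex 4 has neighbors [2, 7], degree = 2.
Handshaking lemma: 2 * 10 = 20.
A tree on 9 vertices has 8 edges. This graph has 10 edges (2 extra). Not a tree.
Diameter (longest shortest path) = 4.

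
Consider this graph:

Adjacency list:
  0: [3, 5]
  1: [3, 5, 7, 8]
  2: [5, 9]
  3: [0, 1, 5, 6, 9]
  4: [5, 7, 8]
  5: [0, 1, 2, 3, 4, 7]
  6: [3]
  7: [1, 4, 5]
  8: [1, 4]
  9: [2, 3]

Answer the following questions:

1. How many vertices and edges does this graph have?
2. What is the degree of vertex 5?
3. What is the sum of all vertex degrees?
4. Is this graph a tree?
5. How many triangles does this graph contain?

Count: 10 vertices, 15 edges.
Vertex 5 has neighbors [0, 1, 2, 3, 4, 7], degree = 6.
Handshaking lemma: 2 * 15 = 30.
A tree on 10 vertices has 9 edges. This graph has 15 edges (6 extra). Not a tree.
Number of triangles = 4.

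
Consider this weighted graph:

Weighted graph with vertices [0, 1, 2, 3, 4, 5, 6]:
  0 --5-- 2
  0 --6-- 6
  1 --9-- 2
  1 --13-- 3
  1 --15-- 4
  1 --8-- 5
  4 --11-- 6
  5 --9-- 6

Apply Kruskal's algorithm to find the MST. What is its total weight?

Applying Kruskal's algorithm (sort edges by weight, add if no cycle):
  Add (0,2) w=5
  Add (0,6) w=6
  Add (1,5) w=8
  Add (1,2) w=9
  Skip (5,6) w=9 (creates cycle)
  Add (4,6) w=11
  Add (1,3) w=13
  Skip (1,4) w=15 (creates cycle)
MST weight = 52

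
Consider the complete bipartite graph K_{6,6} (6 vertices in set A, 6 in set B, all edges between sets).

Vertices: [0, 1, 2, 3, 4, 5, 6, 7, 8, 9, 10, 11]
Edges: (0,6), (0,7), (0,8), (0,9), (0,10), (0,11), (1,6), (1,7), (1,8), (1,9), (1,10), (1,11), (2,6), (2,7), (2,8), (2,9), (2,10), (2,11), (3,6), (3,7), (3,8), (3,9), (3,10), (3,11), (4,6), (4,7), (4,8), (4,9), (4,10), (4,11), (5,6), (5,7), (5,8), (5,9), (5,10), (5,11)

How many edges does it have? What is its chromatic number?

K_{6,6} has 6 * 6 = 36 edges.
Bipartite graphs have chromatic number 2 (color each partition differently).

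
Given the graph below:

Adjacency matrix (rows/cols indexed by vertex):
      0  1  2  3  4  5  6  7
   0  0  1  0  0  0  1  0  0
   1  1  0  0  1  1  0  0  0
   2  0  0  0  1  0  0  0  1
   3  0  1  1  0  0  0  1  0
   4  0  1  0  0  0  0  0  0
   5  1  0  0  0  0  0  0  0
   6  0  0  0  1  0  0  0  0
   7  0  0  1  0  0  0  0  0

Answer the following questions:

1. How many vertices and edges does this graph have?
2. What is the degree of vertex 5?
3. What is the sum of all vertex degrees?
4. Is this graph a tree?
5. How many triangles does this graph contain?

Count: 8 vertices, 7 edges.
Vertex 5 has neighbors [0], degree = 1.
Handshaking lemma: 2 * 7 = 14.
A graph is a tree iff it is connected and has exactly n-1 edges. This graph is connected (all 8 vertices in one component) and has 8-1 = 7 edges. It is a tree.
Number of triangles = 0.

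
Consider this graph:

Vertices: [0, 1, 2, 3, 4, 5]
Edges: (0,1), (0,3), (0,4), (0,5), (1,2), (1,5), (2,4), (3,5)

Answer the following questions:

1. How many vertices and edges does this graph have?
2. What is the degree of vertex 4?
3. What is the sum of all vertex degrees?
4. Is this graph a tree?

Count: 6 vertices, 8 edges.
Vertex 4 has neighbors [0, 2], degree = 2.
Handshaking lemma: 2 * 8 = 16.
A tree on 6 vertices has 5 edges. This graph has 8 edges (3 extra). Not a tree.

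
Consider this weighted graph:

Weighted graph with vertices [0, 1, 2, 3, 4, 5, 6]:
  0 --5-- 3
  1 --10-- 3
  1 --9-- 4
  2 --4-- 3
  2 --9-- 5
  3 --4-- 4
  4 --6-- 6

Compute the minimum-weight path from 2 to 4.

Using Dijkstra's algorithm from vertex 2:
Shortest path: 2 -> 3 -> 4
Total weight: 4 + 4 = 8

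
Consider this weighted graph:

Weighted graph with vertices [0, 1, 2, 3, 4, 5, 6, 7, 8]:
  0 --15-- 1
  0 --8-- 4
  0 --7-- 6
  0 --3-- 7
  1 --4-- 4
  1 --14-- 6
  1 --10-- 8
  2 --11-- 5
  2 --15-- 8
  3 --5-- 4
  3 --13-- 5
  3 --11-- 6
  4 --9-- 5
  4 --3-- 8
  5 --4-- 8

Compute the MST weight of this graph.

Applying Kruskal's algorithm (sort edges by weight, add if no cycle):
  Add (0,7) w=3
  Add (4,8) w=3
  Add (1,4) w=4
  Add (5,8) w=4
  Add (3,4) w=5
  Add (0,6) w=7
  Add (0,4) w=8
  Skip (4,5) w=9 (creates cycle)
  Skip (1,8) w=10 (creates cycle)
  Add (2,5) w=11
  Skip (3,6) w=11 (creates cycle)
  Skip (3,5) w=13 (creates cycle)
  Skip (1,6) w=14 (creates cycle)
  Skip (0,1) w=15 (creates cycle)
  Skip (2,8) w=15 (creates cycle)
MST weight = 45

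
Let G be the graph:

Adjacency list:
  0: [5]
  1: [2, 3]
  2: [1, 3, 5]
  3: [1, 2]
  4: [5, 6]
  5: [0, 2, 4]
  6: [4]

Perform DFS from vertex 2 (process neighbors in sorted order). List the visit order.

DFS from vertex 2 (neighbors processed in ascending order):
Visit order: 2, 1, 3, 5, 0, 4, 6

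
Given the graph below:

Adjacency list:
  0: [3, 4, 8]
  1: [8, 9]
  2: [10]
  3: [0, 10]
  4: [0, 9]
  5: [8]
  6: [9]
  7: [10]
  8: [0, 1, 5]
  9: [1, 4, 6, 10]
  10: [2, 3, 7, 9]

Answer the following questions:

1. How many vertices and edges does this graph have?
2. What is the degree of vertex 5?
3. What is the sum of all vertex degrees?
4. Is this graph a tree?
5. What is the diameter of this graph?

Count: 11 vertices, 12 edges.
Vertex 5 has neighbors [8], degree = 1.
Handshaking lemma: 2 * 12 = 24.
A tree on 11 vertices has 10 edges. This graph has 12 edges (2 extra). Not a tree.
Diameter (longest shortest path) = 5.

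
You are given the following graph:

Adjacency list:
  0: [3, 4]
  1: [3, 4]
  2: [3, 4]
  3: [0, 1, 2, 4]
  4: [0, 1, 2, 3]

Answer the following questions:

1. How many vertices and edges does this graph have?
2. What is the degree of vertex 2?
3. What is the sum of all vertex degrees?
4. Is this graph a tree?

Count: 5 vertices, 7 edges.
Vertex 2 has neighbors [3, 4], degree = 2.
Handshaking lemma: 2 * 7 = 14.
A tree on 5 vertices has 4 edges. This graph has 7 edges (3 extra). Not a tree.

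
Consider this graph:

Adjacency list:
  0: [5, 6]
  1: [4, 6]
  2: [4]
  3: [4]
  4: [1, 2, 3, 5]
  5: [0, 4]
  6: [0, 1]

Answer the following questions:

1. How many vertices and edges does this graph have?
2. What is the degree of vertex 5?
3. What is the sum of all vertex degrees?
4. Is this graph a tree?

Count: 7 vertices, 7 edges.
Vertex 5 has neighbors [0, 4], degree = 2.
Handshaking lemma: 2 * 7 = 14.
A tree on 7 vertices has 6 edges. This graph has 7 edges (1 extra). Not a tree.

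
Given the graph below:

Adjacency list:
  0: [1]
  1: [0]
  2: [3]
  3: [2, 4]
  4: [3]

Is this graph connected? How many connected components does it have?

Checking connectivity: the graph has 2 connected component(s).
Components: [[0, 1], [2, 3, 4]]. The graph is NOT connected.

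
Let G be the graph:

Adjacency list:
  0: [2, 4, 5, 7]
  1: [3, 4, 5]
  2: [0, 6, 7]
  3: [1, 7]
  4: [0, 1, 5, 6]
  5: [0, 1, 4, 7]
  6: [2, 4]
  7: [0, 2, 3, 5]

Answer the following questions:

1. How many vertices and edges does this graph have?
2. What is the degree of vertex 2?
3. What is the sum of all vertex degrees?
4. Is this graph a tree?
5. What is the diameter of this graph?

Count: 8 vertices, 13 edges.
Vertex 2 has neighbors [0, 6, 7], degree = 3.
Handshaking lemma: 2 * 13 = 26.
A tree on 8 vertices has 7 edges. This graph has 13 edges (6 extra). Not a tree.
Diameter (longest shortest path) = 3.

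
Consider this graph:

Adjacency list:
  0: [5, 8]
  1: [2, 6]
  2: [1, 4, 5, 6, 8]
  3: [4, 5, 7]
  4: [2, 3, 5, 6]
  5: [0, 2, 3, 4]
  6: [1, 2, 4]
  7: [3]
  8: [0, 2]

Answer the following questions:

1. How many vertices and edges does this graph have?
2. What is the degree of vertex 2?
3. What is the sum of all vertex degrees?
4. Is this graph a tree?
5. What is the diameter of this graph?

Count: 9 vertices, 13 edges.
Vertex 2 has neighbors [1, 4, 5, 6, 8], degree = 5.
Handshaking lemma: 2 * 13 = 26.
A tree on 9 vertices has 8 edges. This graph has 13 edges (5 extra). Not a tree.
Diameter (longest shortest path) = 4.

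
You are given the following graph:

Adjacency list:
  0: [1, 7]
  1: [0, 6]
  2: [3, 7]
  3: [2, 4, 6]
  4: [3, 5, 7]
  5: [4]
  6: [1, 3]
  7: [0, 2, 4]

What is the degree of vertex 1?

Vertex 1 has neighbors [0, 6], so deg(1) = 2.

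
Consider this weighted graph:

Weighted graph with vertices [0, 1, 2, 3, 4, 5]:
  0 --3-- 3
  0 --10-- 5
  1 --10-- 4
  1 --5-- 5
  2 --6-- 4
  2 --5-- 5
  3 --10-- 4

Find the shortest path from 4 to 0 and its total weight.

Using Dijkstra's algorithm from vertex 4:
Shortest path: 4 -> 3 -> 0
Total weight: 10 + 3 = 13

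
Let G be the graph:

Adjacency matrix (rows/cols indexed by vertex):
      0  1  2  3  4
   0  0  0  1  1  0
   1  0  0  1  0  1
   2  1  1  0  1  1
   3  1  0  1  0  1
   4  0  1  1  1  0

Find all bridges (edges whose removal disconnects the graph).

No bridges found. The graph is 2-edge-connected (no single edge removal disconnects it).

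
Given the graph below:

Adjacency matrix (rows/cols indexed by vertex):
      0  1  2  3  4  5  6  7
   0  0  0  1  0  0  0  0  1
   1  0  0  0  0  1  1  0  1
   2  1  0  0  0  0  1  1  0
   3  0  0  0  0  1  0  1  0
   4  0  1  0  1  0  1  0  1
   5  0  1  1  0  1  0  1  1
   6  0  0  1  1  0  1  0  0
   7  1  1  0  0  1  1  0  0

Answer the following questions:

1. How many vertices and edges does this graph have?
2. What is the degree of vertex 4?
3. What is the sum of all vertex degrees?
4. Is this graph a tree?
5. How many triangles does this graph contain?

Count: 8 vertices, 13 edges.
Vertex 4 has neighbors [1, 3, 5, 7], degree = 4.
Handshaking lemma: 2 * 13 = 26.
A tree on 8 vertices has 7 edges. This graph has 13 edges (6 extra). Not a tree.
Number of triangles = 5.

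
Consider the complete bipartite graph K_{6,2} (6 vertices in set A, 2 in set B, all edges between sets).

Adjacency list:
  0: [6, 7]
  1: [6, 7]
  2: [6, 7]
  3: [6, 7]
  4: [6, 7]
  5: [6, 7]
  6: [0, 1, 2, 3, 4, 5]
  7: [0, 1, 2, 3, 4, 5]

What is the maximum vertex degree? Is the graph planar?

Set-A vertices have degree 2; set-B vertices have degree 6. Maximum degree = max(6,2) = 6.
min(6,2) <= 2, so K_{6,2} avoids a K_{3,3} subdivision and is planar.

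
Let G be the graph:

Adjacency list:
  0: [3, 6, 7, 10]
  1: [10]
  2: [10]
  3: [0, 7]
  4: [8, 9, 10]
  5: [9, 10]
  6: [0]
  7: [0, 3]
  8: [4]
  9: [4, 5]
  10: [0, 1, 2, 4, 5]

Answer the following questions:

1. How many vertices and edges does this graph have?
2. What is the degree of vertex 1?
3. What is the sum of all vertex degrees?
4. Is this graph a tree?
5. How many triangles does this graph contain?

Count: 11 vertices, 12 edges.
Vertex 1 has neighbors [10], degree = 1.
Handshaking lemma: 2 * 12 = 24.
A tree on 11 vertices has 10 edges. This graph has 12 edges (2 extra). Not a tree.
Number of triangles = 1.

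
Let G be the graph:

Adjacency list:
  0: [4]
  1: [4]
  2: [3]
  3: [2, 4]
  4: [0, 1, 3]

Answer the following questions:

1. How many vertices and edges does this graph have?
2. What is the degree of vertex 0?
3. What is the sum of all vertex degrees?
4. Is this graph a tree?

Count: 5 vertices, 4 edges.
Vertex 0 has neighbors [4], degree = 1.
Handshaking lemma: 2 * 4 = 8.
A graph is a tree iff it is connected and has exactly n-1 edges. This graph is connected (all 5 vertices in one component) and has 5-1 = 4 edges. It is a tree.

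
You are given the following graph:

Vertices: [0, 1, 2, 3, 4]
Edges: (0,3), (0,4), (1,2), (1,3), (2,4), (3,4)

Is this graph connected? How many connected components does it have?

Checking connectivity: the graph has 1 connected component(s).
All vertices are reachable from each other. The graph IS connected.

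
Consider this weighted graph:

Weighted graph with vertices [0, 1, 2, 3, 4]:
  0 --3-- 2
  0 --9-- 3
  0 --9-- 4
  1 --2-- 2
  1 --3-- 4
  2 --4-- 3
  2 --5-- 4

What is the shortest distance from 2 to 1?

Using Dijkstra's algorithm from vertex 2:
Shortest path: 2 -> 1
Total weight: 2 = 2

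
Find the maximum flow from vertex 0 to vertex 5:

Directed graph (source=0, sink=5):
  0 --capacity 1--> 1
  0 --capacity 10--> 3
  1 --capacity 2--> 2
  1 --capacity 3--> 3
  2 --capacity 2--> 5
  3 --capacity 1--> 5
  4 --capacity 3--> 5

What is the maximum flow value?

Computing max flow:
  Flow on (0->1): 1/1
  Flow on (0->3): 1/10
  Flow on (1->2): 1/2
  Flow on (2->5): 1/2
  Flow on (3->5): 1/1
Maximum flow = 2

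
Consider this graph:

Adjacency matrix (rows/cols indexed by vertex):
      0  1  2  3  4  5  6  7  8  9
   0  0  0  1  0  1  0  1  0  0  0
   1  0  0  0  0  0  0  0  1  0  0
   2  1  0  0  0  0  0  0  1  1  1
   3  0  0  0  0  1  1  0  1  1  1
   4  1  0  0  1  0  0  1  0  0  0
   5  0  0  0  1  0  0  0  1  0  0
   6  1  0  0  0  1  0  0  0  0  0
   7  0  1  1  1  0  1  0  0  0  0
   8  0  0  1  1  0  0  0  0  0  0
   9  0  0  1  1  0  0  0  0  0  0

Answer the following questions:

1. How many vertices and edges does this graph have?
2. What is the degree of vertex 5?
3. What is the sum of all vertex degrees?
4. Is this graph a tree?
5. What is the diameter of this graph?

Count: 10 vertices, 14 edges.
Vertex 5 has neighbors [3, 7], degree = 2.
Handshaking lemma: 2 * 14 = 28.
A tree on 10 vertices has 9 edges. This graph has 14 edges (5 extra). Not a tree.
Diameter (longest shortest path) = 4.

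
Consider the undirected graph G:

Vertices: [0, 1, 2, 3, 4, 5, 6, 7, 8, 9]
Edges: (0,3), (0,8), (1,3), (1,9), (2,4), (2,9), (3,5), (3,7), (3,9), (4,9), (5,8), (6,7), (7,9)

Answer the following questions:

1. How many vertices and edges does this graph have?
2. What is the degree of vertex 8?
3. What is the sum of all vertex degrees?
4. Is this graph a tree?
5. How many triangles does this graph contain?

Count: 10 vertices, 13 edges.
Vertex 8 has neighbors [0, 5], degree = 2.
Handshaking lemma: 2 * 13 = 26.
A tree on 10 vertices has 9 edges. This graph has 13 edges (4 extra). Not a tree.
Number of triangles = 3.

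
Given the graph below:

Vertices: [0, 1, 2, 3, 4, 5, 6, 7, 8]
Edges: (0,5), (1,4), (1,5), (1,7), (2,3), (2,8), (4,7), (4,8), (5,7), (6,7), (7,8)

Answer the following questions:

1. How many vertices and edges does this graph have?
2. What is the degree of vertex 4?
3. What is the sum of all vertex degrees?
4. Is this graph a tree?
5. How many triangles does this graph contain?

Count: 9 vertices, 11 edges.
Vertex 4 has neighbors [1, 7, 8], degree = 3.
Handshaking lemma: 2 * 11 = 22.
A tree on 9 vertices has 8 edges. This graph has 11 edges (3 extra). Not a tree.
Number of triangles = 3.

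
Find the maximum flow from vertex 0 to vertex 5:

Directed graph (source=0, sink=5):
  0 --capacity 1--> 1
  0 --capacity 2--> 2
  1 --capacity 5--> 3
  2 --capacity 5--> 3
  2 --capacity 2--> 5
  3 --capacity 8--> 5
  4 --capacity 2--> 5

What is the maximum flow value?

Computing max flow:
  Flow on (0->1): 1/1
  Flow on (0->2): 2/2
  Flow on (1->3): 1/5
  Flow on (2->5): 2/2
  Flow on (3->5): 1/8
Maximum flow = 3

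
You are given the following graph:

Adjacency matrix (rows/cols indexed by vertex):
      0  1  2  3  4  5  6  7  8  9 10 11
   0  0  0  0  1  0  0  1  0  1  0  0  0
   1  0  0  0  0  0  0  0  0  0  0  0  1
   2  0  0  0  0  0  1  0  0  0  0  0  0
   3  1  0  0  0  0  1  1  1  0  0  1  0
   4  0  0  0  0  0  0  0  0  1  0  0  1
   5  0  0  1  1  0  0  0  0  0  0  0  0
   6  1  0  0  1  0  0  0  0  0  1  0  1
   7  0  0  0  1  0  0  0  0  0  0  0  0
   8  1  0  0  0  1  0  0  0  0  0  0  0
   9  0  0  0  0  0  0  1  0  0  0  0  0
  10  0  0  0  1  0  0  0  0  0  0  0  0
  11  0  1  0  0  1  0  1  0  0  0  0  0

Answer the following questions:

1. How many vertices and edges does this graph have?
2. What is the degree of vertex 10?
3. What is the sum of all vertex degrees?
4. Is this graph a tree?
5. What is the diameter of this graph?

Count: 12 vertices, 13 edges.
Vertex 10 has neighbors [3], degree = 1.
Handshaking lemma: 2 * 13 = 26.
A tree on 12 vertices has 11 edges. This graph has 13 edges (2 extra). Not a tree.
Diameter (longest shortest path) = 5.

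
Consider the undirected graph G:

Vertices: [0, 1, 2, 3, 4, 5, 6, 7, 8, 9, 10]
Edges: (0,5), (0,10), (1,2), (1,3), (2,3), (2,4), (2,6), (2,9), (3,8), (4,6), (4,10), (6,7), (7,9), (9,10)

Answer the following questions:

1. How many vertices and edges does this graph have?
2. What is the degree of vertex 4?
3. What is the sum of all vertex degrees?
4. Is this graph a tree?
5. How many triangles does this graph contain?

Count: 11 vertices, 14 edges.
Vertex 4 has neighbors [2, 6, 10], degree = 3.
Handshaking lemma: 2 * 14 = 28.
A tree on 11 vertices has 10 edges. This graph has 14 edges (4 extra). Not a tree.
Number of triangles = 2.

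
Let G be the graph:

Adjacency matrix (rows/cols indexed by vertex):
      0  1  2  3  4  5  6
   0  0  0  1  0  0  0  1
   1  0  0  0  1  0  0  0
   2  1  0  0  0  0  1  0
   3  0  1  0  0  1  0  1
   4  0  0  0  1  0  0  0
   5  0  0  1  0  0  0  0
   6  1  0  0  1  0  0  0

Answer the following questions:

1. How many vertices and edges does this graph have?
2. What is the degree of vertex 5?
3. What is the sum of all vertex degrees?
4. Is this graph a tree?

Count: 7 vertices, 6 edges.
Vertex 5 has neighbors [2], degree = 1.
Handshaking lemma: 2 * 6 = 12.
A graph is a tree iff it is connected and has exactly n-1 edges. This graph is connected (all 7 vertices in one component) and has 7-1 = 6 edges. It is a tree.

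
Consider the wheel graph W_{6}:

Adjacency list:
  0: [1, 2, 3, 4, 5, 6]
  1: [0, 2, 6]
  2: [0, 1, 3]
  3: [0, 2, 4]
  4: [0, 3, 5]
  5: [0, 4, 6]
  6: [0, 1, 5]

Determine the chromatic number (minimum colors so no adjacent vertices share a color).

W_{6} = C_{6} plus a hub adjacent to every cycle vertex.
The outer cycle needs 2 colors (even cycle); the hub is adjacent to all of them so needs a fresh color.
Chromatic number = 2 + 1 = 3.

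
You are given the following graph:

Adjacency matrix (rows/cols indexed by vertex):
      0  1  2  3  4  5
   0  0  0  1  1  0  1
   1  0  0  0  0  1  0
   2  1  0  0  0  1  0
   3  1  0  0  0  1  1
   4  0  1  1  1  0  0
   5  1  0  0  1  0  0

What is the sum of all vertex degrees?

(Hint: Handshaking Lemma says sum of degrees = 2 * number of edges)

Count edges: 7 edges.
By Handshaking Lemma: sum of degrees = 2 * 7 = 14.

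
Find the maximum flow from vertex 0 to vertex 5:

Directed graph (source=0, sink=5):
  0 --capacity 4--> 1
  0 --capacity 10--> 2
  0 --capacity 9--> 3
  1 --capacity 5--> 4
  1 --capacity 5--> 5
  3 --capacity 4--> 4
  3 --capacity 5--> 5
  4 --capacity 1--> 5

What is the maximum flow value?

Computing max flow:
  Flow on (0->1): 4/4
  Flow on (0->3): 6/9
  Flow on (1->5): 4/5
  Flow on (3->4): 1/4
  Flow on (3->5): 5/5
  Flow on (4->5): 1/1
Maximum flow = 10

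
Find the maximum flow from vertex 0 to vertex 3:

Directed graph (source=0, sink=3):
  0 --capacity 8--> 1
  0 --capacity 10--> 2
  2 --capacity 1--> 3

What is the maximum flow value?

Computing max flow:
  Flow on (0->2): 1/10
  Flow on (2->3): 1/1
Maximum flow = 1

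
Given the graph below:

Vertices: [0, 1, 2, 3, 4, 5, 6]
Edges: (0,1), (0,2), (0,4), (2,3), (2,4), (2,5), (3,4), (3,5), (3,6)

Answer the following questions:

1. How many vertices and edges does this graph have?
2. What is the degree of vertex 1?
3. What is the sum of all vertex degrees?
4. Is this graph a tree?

Count: 7 vertices, 9 edges.
Vertex 1 has neighbors [0], degree = 1.
Handshaking lemma: 2 * 9 = 18.
A tree on 7 vertices has 6 edges. This graph has 9 edges (3 extra). Not a tree.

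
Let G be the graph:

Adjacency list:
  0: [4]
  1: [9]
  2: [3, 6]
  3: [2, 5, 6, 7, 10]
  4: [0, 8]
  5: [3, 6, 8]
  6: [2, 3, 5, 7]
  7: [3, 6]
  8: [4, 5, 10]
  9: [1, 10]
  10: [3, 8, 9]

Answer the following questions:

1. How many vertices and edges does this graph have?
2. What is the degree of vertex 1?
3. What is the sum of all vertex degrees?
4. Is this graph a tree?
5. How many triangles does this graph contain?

Count: 11 vertices, 14 edges.
Vertex 1 has neighbors [9], degree = 1.
Handshaking lemma: 2 * 14 = 28.
A tree on 11 vertices has 10 edges. This graph has 14 edges (4 extra). Not a tree.
Number of triangles = 3.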